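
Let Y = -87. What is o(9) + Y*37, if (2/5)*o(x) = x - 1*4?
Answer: -6413/2 ≈ -3206.5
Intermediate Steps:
o(x) = -10 + 5*x/2 (o(x) = 5*(x - 1*4)/2 = 5*(x - 4)/2 = 5*(-4 + x)/2 = -10 + 5*x/2)
o(9) + Y*37 = (-10 + (5/2)*9) - 87*37 = (-10 + 45/2) - 3219 = 25/2 - 3219 = -6413/2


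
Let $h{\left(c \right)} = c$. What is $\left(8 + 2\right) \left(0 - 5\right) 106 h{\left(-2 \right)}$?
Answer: $10600$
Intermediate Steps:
$\left(8 + 2\right) \left(0 - 5\right) 106 h{\left(-2 \right)} = \left(8 + 2\right) \left(0 - 5\right) 106 \left(-2\right) = 10 \left(-5\right) \left(-212\right) = \left(-50\right) \left(-212\right) = 10600$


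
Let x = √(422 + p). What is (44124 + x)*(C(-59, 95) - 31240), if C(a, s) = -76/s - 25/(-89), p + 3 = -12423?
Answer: -613413215844/445 - 27804062*I*√3001/445 ≈ -1.3785e+9 - 3.4228e+6*I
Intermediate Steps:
p = -12426 (p = -3 - 12423 = -12426)
C(a, s) = 25/89 - 76/s (C(a, s) = -76/s - 25*(-1/89) = -76/s + 25/89 = 25/89 - 76/s)
x = 2*I*√3001 (x = √(422 - 12426) = √(-12004) = 2*I*√3001 ≈ 109.56*I)
(44124 + x)*(C(-59, 95) - 31240) = (44124 + 2*I*√3001)*((25/89 - 76/95) - 31240) = (44124 + 2*I*√3001)*((25/89 - 76*1/95) - 31240) = (44124 + 2*I*√3001)*((25/89 - ⅘) - 31240) = (44124 + 2*I*√3001)*(-231/445 - 31240) = (44124 + 2*I*√3001)*(-13902031/445) = -613413215844/445 - 27804062*I*√3001/445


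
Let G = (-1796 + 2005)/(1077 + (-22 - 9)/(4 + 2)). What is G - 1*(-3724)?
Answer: 23950298/6431 ≈ 3724.2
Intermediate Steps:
G = 1254/6431 (G = 209/(1077 - 31/6) = 209/(6431/6) = 209*(6/6431) = 1254/6431 ≈ 0.19499)
G - 1*(-3724) = 1254/6431 - 1*(-3724) = 1254/6431 + 3724 = 23950298/6431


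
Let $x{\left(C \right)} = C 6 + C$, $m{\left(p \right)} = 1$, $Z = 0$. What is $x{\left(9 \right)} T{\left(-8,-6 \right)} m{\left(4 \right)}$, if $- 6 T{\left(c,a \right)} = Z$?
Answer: $0$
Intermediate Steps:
$T{\left(c,a \right)} = 0$ ($T{\left(c,a \right)} = \left(- \frac{1}{6}\right) 0 = 0$)
$x{\left(C \right)} = 7 C$ ($x{\left(C \right)} = 6 C + C = 7 C$)
$x{\left(9 \right)} T{\left(-8,-6 \right)} m{\left(4 \right)} = 7 \cdot 9 \cdot 0 \cdot 1 = 63 \cdot 0 \cdot 1 = 0 \cdot 1 = 0$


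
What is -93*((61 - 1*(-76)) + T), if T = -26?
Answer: -10323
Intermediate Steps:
-93*((61 - 1*(-76)) + T) = -93*((61 - 1*(-76)) - 26) = -93*((61 + 76) - 26) = -93*(137 - 26) = -93*111 = -10323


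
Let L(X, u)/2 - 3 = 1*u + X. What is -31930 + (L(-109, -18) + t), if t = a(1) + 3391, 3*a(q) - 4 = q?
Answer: -86356/3 ≈ -28785.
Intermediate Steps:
a(q) = 4/3 + q/3
L(X, u) = 6 + 2*X + 2*u (L(X, u) = 6 + 2*(1*u + X) = 6 + 2*(u + X) = 6 + 2*(X + u) = 6 + (2*X + 2*u) = 6 + 2*X + 2*u)
t = 10178/3 (t = (4/3 + (⅓)*1) + 3391 = (4/3 + ⅓) + 3391 = 5/3 + 3391 = 10178/3 ≈ 3392.7)
-31930 + (L(-109, -18) + t) = -31930 + ((6 + 2*(-109) + 2*(-18)) + 10178/3) = -31930 + ((6 - 218 - 36) + 10178/3) = -31930 + (-248 + 10178/3) = -31930 + 9434/3 = -86356/3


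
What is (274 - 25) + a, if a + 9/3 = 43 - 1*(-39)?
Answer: 328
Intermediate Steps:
a = 79 (a = -3 + (43 - 1*(-39)) = -3 + (43 + 39) = -3 + 82 = 79)
(274 - 25) + a = (274 - 25) + 79 = 249 + 79 = 328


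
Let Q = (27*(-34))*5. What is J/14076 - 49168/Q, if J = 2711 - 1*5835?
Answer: 553717/52785 ≈ 10.490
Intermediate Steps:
J = -3124 (J = 2711 - 5835 = -3124)
Q = -4590 (Q = -918*5 = -4590)
J/14076 - 49168/Q = -3124/14076 - 49168/(-4590) = -3124*1/14076 - 49168*(-1/4590) = -781/3519 + 24584/2295 = 553717/52785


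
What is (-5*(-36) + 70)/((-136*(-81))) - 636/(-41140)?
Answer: 127141/3332340 ≈ 0.038154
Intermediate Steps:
(-5*(-36) + 70)/((-136*(-81))) - 636/(-41140) = (180 + 70)/11016 - 636*(-1/41140) = 250*(1/11016) + 159/10285 = 125/5508 + 159/10285 = 127141/3332340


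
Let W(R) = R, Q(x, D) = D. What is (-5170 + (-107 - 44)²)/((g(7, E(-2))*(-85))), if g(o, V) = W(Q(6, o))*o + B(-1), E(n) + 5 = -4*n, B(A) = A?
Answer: -5877/1360 ≈ -4.3213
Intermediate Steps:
E(n) = -5 - 4*n
g(o, V) = -1 + o² (g(o, V) = o*o - 1 = o² - 1 = -1 + o²)
(-5170 + (-107 - 44)²)/((g(7, E(-2))*(-85))) = (-5170 + (-107 - 44)²)/(((-1 + 7²)*(-85))) = (-5170 + (-151)²)/(((-1 + 49)*(-85))) = (-5170 + 22801)/((48*(-85))) = 17631/(-4080) = 17631*(-1/4080) = -5877/1360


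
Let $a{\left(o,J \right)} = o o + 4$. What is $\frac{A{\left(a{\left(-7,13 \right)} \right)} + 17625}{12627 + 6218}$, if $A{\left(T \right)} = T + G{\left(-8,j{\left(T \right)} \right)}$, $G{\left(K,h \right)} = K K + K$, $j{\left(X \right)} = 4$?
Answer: $\frac{17734}{18845} \approx 0.94105$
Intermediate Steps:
$G{\left(K,h \right)} = K + K^{2}$ ($G{\left(K,h \right)} = K^{2} + K = K + K^{2}$)
$a{\left(o,J \right)} = 4 + o^{2}$ ($a{\left(o,J \right)} = o^{2} + 4 = 4 + o^{2}$)
$A{\left(T \right)} = 56 + T$ ($A{\left(T \right)} = T - 8 \left(1 - 8\right) = T - -56 = T + 56 = 56 + T$)
$\frac{A{\left(a{\left(-7,13 \right)} \right)} + 17625}{12627 + 6218} = \frac{\left(56 + \left(4 + \left(-7\right)^{2}\right)\right) + 17625}{12627 + 6218} = \frac{\left(56 + \left(4 + 49\right)\right) + 17625}{18845} = \left(\left(56 + 53\right) + 17625\right) \frac{1}{18845} = \left(109 + 17625\right) \frac{1}{18845} = 17734 \cdot \frac{1}{18845} = \frac{17734}{18845}$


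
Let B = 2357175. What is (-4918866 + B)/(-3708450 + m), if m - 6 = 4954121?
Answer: -2561691/1245677 ≈ -2.0565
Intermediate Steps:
m = 4954127 (m = 6 + 4954121 = 4954127)
(-4918866 + B)/(-3708450 + m) = (-4918866 + 2357175)/(-3708450 + 4954127) = -2561691/1245677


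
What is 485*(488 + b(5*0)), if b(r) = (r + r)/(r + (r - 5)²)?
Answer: 236680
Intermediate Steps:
b(r) = 2*r/(r + (-5 + r)²) (b(r) = (2*r)/(r + (-5 + r)²) = 2*r/(r + (-5 + r)²))
485*(488 + b(5*0)) = 485*(488 + 2*(5*0)/(5*0 + (-5 + 5*0)²)) = 485*(488 + 2*0/(0 + (-5 + 0)²)) = 485*(488 + 2*0/(0 + (-5)²)) = 485*(488 + 2*0/(0 + 25)) = 485*(488 + 2*0/25) = 485*(488 + 2*0*(1/25)) = 485*(488 + 0) = 485*488 = 236680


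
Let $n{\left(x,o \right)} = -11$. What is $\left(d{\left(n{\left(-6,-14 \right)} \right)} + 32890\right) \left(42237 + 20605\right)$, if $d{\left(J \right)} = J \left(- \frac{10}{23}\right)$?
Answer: $\frac{47545000360}{23} \approx 2.0672 \cdot 10^{9}$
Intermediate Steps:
$d{\left(J \right)} = - \frac{10 J}{23}$ ($d{\left(J \right)} = J \left(\left(-10\right) \frac{1}{23}\right) = J \left(- \frac{10}{23}\right) = - \frac{10 J}{23}$)
$\left(d{\left(n{\left(-6,-14 \right)} \right)} + 32890\right) \left(42237 + 20605\right) = \left(\left(- \frac{10}{23}\right) \left(-11\right) + 32890\right) \left(42237 + 20605\right) = \left(\frac{110}{23} + 32890\right) 62842 = \frac{756580}{23} \cdot 62842 = \frac{47545000360}{23}$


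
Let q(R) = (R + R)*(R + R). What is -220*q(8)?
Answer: -56320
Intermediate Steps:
q(R) = 4*R² (q(R) = (2*R)*(2*R) = 4*R²)
-220*q(8) = -880*8² = -880*64 = -220*256 = -56320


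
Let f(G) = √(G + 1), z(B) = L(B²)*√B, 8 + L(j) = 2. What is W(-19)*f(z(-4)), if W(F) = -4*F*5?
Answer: 380*√(1 - 12*I) ≈ 970.36 - 892.86*I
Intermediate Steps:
L(j) = -6 (L(j) = -8 + 2 = -6)
z(B) = -6*√B
W(F) = -20*F
f(G) = √(1 + G)
W(-19)*f(z(-4)) = (-20*(-19))*√(1 - 12*I) = 380*√(1 - 12*I)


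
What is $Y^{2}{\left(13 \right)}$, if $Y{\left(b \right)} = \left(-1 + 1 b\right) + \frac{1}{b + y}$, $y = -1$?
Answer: $\frac{21025}{144} \approx 146.01$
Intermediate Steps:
$Y{\left(b \right)} = -1 + b + \frac{1}{-1 + b}$ ($Y{\left(b \right)} = \left(-1 + 1 b\right) + \frac{1}{b - 1} = \left(-1 + b\right) + \frac{1}{-1 + b} = -1 + b + \frac{1}{-1 + b}$)
$Y^{2}{\left(13 \right)} = \left(\frac{2 + 13^{2} - 26}{-1 + 13}\right)^{2} = \left(\frac{2 + 169 - 26}{12}\right)^{2} = \left(\frac{1}{12} \cdot 145\right)^{2} = \left(\frac{145}{12}\right)^{2} = \frac{21025}{144}$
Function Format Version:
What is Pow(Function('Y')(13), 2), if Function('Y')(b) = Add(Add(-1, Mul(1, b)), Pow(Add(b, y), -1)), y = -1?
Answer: Rational(21025, 144) ≈ 146.01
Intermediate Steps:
Function('Y')(b) = Add(-1, b, Pow(Add(-1, b), -1)) (Function('Y')(b) = Add(Add(-1, Mul(1, b)), Pow(Add(b, -1), -1)) = Add(Add(-1, b), Pow(Add(-1, b), -1)) = Add(-1, b, Pow(Add(-1, b), -1)))
Pow(Function('Y')(13), 2) = Pow(Mul(Pow(Add(-1, 13), -1), Add(2, Pow(13, 2), Mul(-2, 13))), 2) = Pow(Mul(Pow(12, -1), Add(2, 169, -26)), 2) = Pow(Mul(Rational(1, 12), 145), 2) = Pow(Rational(145, 12), 2) = Rational(21025, 144)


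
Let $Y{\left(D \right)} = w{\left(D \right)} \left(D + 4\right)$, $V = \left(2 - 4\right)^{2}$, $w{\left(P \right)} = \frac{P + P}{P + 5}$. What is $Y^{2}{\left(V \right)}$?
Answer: $\frac{4096}{81} \approx 50.568$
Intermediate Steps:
$w{\left(P \right)} = \frac{2 P}{5 + P}$
$V = 4$ ($V = \left(-2\right)^{2} = 4$)
$Y{\left(D \right)} = \frac{2 D \left(4 + D\right)}{5 + D}$ ($Y{\left(D \right)} = \frac{2 D}{5 + D} \left(D + 4\right) = \frac{2 D}{5 + D} \left(4 + D\right) = \frac{2 D \left(4 + D\right)}{5 + D}$)
$Y^{2}{\left(V \right)} = \left(2 \cdot 4 \frac{1}{5 + 4} \left(4 + 4\right)\right)^{2} = \left(2 \cdot 4 \cdot \frac{1}{9} \cdot 8\right)^{2} = \left(\frac{64}{9}\right)^{2} = \frac{4096}{81}$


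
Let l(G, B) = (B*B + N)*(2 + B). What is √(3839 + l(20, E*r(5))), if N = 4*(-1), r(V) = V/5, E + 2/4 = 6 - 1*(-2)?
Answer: √69366/4 ≈ 65.844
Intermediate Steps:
E = 15/2 (E = -½ + (6 - 1*(-2)) = -½ + (6 + 2) = -½ + 8 = 15/2 ≈ 7.5000)
r(V) = V/5 (r(V) = V*(⅕) = V/5)
N = -4
l(G, B) = (-4 + B²)*(2 + B) (l(G, B) = (B*B - 4)*(2 + B) = (B² - 4)*(2 + B) = (-4 + B²)*(2 + B))
√(3839 + l(20, E*r(5))) = √(3839 + (-8 + (15*((⅕)*5)/2)³ - 30*(⅕)*5 + 2*(15*((⅕)*5)/2)²)) = √(3839 + (-8 + ((15/2)*1)³ - 30 + 2*((15/2)*1)²)) = √(3839 + (-8 + (15/2)³ - 4*15/2 + 2*(15/2)²)) = √(3839 + (-8 + 3375/8 - 30 + 2*(225/4))) = √(3839 + (-8 + 3375/8 - 30 + 225/2)) = √(3839 + 3971/8) = √(34683/8) = √69366/4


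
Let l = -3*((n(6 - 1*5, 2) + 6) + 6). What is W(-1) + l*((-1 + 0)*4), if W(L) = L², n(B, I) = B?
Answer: 157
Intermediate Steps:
l = -39 (l = -3*(((6 - 1*5) + 6) + 6) = -3*(((6 - 5) + 6) + 6) = -3*((1 + 6) + 6) = -3*(7 + 6) = -3*13 = -39)
W(-1) + l*((-1 + 0)*4) = (-1)² - 39*(-1 + 0)*4 = 1 - (-39)*4 = 1 - 39*(-4) = 1 + 156 = 157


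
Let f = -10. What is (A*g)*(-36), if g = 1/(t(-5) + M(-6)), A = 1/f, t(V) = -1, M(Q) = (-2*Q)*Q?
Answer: -18/365 ≈ -0.049315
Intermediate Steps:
M(Q) = -2*Q**2
A = -1/10 (A = 1/(-10) = -1/10 ≈ -0.10000)
g = -1/73 (g = 1/(-1 - 2*(-6)**2) = 1/(-1 - 2*36) = 1/(-1 - 72) = 1/(-73) = -1/73 ≈ -0.013699)
(A*g)*(-36) = -1/10*(-1/73)*(-36) = (1/730)*(-36) = -18/365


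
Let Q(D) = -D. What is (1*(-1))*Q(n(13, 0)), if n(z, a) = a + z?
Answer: 13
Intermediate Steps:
(1*(-1))*Q(n(13, 0)) = (1*(-1))*(-(0 + 13)) = -(-1)*13 = -1*(-13) = 13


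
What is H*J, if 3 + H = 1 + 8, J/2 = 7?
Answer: 84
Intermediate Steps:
J = 14 (J = 2*7 = 14)
H = 6 (H = -3 + (1 + 8) = -3 + 9 = 6)
H*J = 6*14 = 84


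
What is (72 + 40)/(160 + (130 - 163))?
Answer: 112/127 ≈ 0.88189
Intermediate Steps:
(72 + 40)/(160 + (130 - 163)) = 112/(160 - 33) = 112/127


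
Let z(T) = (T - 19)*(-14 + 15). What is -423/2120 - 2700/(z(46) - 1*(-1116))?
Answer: -689721/269240 ≈ -2.5617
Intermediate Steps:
z(T) = -19 + T (z(T) = (-19 + T)*1 = -19 + T)
-423/2120 - 2700/(z(46) - 1*(-1116)) = -423/2120 - 2700/((-19 + 46) - 1*(-1116)) = -423*1/2120 - 2700/(27 + 1116) = -423/2120 - 2700/1143 = -423/2120 - 2700*1/1143 = -423/2120 - 300/127 = -689721/269240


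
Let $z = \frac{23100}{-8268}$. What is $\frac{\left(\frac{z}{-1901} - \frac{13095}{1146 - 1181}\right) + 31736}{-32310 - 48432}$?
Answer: $- \frac{147201298397}{370142442033} \approx -0.39769$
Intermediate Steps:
$z = - \frac{1925}{689}$ ($z = 23100 \left(- \frac{1}{8268}\right) = - \frac{1925}{689} \approx -2.7939$)
$\frac{\left(\frac{z}{-1901} - \frac{13095}{1146 - 1181}\right) + 31736}{-32310 - 48432} = \frac{\left(- \frac{1925}{689 \left(-1901\right)} - \frac{13095}{1146 - 1181}\right) + 31736}{-32310 - 48432} = \frac{\left(\left(- \frac{1925}{689}\right) \left(- \frac{1}{1901}\right) - \frac{13095}{-35}\right) + 31736}{-80742} = \left(\left(\frac{1925}{1309789} - - \frac{2619}{7}\right) + 31736\right) \left(- \frac{1}{80742}\right) = \left(\left(\frac{1925}{1309789} + \frac{2619}{7}\right) + 31736\right) \left(- \frac{1}{80742}\right) = \left(\frac{3430350866}{9168523} + 31736\right) \left(- \frac{1}{80742}\right) = \frac{294402596794}{9168523} \left(- \frac{1}{80742}\right) = - \frac{147201298397}{370142442033}$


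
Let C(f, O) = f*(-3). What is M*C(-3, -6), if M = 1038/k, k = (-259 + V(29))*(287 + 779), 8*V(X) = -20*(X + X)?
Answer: -4671/215332 ≈ -0.021692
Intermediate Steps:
C(f, O) = -3*f
V(X) = -5*X (V(X) = (-20*(X + X))/8 = (-40*X)/8 = -5*X)
k = -430664 (k = (-259 - 5*29)*(287 + 779) = (-259 - 145)*1066 = -404*1066 = -430664)
M = -519/215332 (M = 1038/(-430664) = 1038*(-1/430664) = -519/215332 ≈ -0.0024102)
M*C(-3, -6) = -(-1557)*(-3)/215332 = -519/215332*9 = -4671/215332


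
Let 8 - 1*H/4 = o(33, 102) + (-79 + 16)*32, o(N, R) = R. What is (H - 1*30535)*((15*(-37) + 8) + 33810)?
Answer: -759959761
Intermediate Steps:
H = 7688 (H = 32 - 4*(102 + (-79 + 16)*32) = 32 - 4*(102 - 63*32) = 32 - 4*(102 - 2016) = 32 - 4*(-1914) = 32 + 7656 = 7688)
(H - 1*30535)*((15*(-37) + 8) + 33810) = (7688 - 1*30535)*((15*(-37) + 8) + 33810) = (7688 - 30535)*((-555 + 8) + 33810) = -22847*(-547 + 33810) = -22847*33263 = -759959761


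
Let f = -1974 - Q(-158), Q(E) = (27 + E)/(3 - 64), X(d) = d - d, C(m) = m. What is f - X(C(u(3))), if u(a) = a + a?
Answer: -120545/61 ≈ -1976.1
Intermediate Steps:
u(a) = 2*a
X(d) = 0
Q(E) = -27/61 - E/61 (Q(E) = (27 + E)/(-61) = (27 + E)*(-1/61) = -27/61 - E/61)
f = -120545/61 (f = -1974 - (-27/61 - 1/61*(-158)) = -1974 - (-27/61 + 158/61) = -1974 - 1*131/61 = -1974 - 131/61 = -120545/61 ≈ -1976.1)
f - X(C(u(3))) = -120545/61 - 1*0 = -120545/61 + 0 = -120545/61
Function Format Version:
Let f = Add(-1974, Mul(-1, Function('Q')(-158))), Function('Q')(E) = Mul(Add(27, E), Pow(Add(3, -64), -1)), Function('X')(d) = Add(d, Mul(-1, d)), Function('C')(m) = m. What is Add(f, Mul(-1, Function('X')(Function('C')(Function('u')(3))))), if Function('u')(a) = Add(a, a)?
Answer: Rational(-120545, 61) ≈ -1976.1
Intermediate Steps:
Function('u')(a) = Mul(2, a)
Function('X')(d) = 0
Function('Q')(E) = Add(Rational(-27, 61), Mul(Rational(-1, 61), E)) (Function('Q')(E) = Mul(Add(27, E), Pow(-61, -1)) = Mul(Add(27, E), Rational(-1, 61)) = Add(Rational(-27, 61), Mul(Rational(-1, 61), E)))
f = Rational(-120545, 61) (f = Add(-1974, Mul(-1, Add(Rational(-27, 61), Mul(Rational(-1, 61), -158)))) = Add(-1974, Mul(-1, Add(Rational(-27, 61), Rational(158, 61)))) = Add(-1974, Mul(-1, Rational(131, 61))) = Add(-1974, Rational(-131, 61)) = Rational(-120545, 61) ≈ -1976.1)
Add(f, Mul(-1, Function('X')(Function('C')(Function('u')(3))))) = Add(Rational(-120545, 61), Mul(-1, 0)) = Add(Rational(-120545, 61), 0) = Rational(-120545, 61)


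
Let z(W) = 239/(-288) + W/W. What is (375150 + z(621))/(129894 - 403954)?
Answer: -108043249/78929280 ≈ -1.3689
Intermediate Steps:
z(W) = 49/288 (z(W) = 239*(-1/288) + 1 = -239/288 + 1 = 49/288)
(375150 + z(621))/(129894 - 403954) = (375150 + 49/288)/(129894 - 403954) = (108043249/288)/(-274060) = (108043249/288)*(-1/274060) = -108043249/78929280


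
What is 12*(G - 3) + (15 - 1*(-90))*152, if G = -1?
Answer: 15912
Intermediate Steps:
12*(G - 3) + (15 - 1*(-90))*152 = 12*(-1 - 3) + (15 - 1*(-90))*152 = 12*(-4) + (15 + 90)*152 = -48 + 105*152 = -48 + 15960 = 15912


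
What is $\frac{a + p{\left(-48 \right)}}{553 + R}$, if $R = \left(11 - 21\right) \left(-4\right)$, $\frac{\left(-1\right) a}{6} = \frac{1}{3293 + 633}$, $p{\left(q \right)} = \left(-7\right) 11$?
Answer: $- \frac{151154}{1164059} \approx -0.12985$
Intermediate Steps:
$p{\left(q \right)} = -77$
$a = - \frac{3}{1963}$ ($a = - \frac{6}{3293 + 633} = - \frac{6}{3926} = \left(-6\right) \frac{1}{3926} = - \frac{3}{1963} \approx -0.0015283$)
$R = 40$ ($R = \left(-10\right) \left(-4\right) = 40$)
$\frac{a + p{\left(-48 \right)}}{553 + R} = \frac{- \frac{3}{1963} - 77}{553 + 40} = - \frac{151154}{1963 \cdot 593} = \left(- \frac{151154}{1963}\right) \frac{1}{593} = - \frac{151154}{1164059}$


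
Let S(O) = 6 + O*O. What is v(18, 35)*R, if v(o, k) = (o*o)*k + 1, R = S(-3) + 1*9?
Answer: 272184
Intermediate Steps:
S(O) = 6 + O**2
R = 24 (R = (6 + (-3)**2) + 1*9 = (6 + 9) + 9 = 15 + 9 = 24)
v(o, k) = 1 + k*o**2 (v(o, k) = o**2*k + 1 = k*o**2 + 1 = 1 + k*o**2)
v(18, 35)*R = (1 + 35*18**2)*24 = (1 + 35*324)*24 = (1 + 11340)*24 = 11341*24 = 272184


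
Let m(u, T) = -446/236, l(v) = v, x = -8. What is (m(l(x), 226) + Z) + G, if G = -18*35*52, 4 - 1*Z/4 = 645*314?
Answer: -99458175/118 ≈ -8.4287e+5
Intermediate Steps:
Z = -810104 (Z = 16 - 2580*314 = 16 - 4*202530 = 16 - 810120 = -810104)
G = -32760 (G = -630*52 = -32760)
m(u, T) = -223/118 (m(u, T) = -446*1/236 = -223/118)
(m(l(x), 226) + Z) + G = (-223/118 - 810104) - 32760 = -95592495/118 - 32760 = -99458175/118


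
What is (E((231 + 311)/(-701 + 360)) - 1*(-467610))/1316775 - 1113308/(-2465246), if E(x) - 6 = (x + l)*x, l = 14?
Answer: 21750493827216878/26962028140725975 ≈ 0.80671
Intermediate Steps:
E(x) = 6 + x*(14 + x) (E(x) = 6 + (x + 14)*x = 6 + (14 + x)*x = 6 + x*(14 + x))
(E((231 + 311)/(-701 + 360)) - 1*(-467610))/1316775 - 1113308/(-2465246) = ((6 + ((231 + 311)/(-701 + 360))**2 + 14*((231 + 311)/(-701 + 360))) - 1*(-467610))/1316775 - 1113308/(-2465246) = ((6 + (542/(-341))**2 + 14*(542/(-341))) + 467610)*(1/1316775) - 1113308*(-1/2465246) = ((6 + (542*(-1/341))**2 + 14*(542*(-1/341))) + 467610)*(1/1316775) + 79522/176089 = ((6 + (-542/341)**2 + 14*(-542/341)) + 467610)*(1/1316775) + 79522/176089 = ((6 + 293764/116281 - 7588/341) + 467610)*(1/1316775) + 79522/176089 = (-1596058/116281 + 467610)*(1/1316775) + 79522/176089 = (54372562352/116281)*(1/1316775) + 79522/176089 = 54372562352/153115913775 + 79522/176089 = 21750493827216878/26962028140725975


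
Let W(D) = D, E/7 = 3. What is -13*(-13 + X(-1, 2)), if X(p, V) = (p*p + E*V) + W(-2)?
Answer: -364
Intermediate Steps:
E = 21 (E = 7*3 = 21)
X(p, V) = -2 + p² + 21*V (X(p, V) = (p*p + 21*V) - 2 = (p² + 21*V) - 2 = -2 + p² + 21*V)
-13*(-13 + X(-1, 2)) = -13*(-13 + (-2 + (-1)² + 21*2)) = -13*(-13 + (-2 + 1 + 42)) = -13*(-13 + 41) = -13*28 = -364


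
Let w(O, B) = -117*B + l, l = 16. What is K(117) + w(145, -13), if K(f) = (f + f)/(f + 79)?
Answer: 150743/98 ≈ 1538.2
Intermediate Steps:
w(O, B) = 16 - 117*B (w(O, B) = -117*B + 16 = 16 - 117*B)
K(f) = 2*f/(79 + f) (K(f) = (2*f)/(79 + f) = 2*f/(79 + f))
K(117) + w(145, -13) = 2*117/(79 + 117) + (16 - 117*(-13)) = 2*117/196 + (16 + 1521) = 2*117*(1/196) + 1537 = 117/98 + 1537 = 150743/98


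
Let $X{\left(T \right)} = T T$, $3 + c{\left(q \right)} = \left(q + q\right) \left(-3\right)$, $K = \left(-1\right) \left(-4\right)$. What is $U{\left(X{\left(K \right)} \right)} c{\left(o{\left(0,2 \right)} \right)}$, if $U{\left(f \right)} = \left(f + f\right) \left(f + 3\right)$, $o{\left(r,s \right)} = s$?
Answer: $-9120$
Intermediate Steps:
$K = 4$
$c{\left(q \right)} = -3 - 6 q$ ($c{\left(q \right)} = -3 + \left(q + q\right) \left(-3\right) = -3 + 2 q \left(-3\right) = -3 - 6 q$)
$X{\left(T \right)} = T^{2}$
$U{\left(f \right)} = 2 f \left(3 + f\right)$
$U{\left(X{\left(K \right)} \right)} c{\left(o{\left(0,2 \right)} \right)} = 2 \cdot 4^{2} \left(3 + 4^{2}\right) \left(-3 - 12\right) = 2 \cdot 16 \left(3 + 16\right) \left(-3 - 12\right) = 2 \cdot 16 \cdot 19 \left(-15\right) = 608 \left(-15\right) = -9120$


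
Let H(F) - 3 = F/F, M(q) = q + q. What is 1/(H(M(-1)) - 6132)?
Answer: -1/6128 ≈ -0.00016319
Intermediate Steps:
M(q) = 2*q
H(F) = 4 (H(F) = 3 + F/F = 3 + 1 = 4)
1/(H(M(-1)) - 6132) = 1/(4 - 6132) = 1/(-6128) = -1/6128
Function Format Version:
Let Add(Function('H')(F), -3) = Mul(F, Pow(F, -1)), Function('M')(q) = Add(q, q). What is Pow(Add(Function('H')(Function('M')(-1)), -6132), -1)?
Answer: Rational(-1, 6128) ≈ -0.00016319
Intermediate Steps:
Function('M')(q) = Mul(2, q)
Function('H')(F) = 4 (Function('H')(F) = Add(3, Mul(F, Pow(F, -1))) = Add(3, 1) = 4)
Pow(Add(Function('H')(Function('M')(-1)), -6132), -1) = Pow(Add(4, -6132), -1) = Pow(-6128, -1) = Rational(-1, 6128)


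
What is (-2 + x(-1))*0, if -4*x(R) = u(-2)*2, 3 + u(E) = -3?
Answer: 0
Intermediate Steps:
u(E) = -6 (u(E) = -3 - 3 = -6)
x(R) = 3 (x(R) = -(-3)*2/2 = -¼*(-12) = 3)
(-2 + x(-1))*0 = (-2 + 3)*0 = 1*0 = 0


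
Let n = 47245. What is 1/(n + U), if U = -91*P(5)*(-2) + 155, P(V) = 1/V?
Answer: 5/237182 ≈ 2.1081e-5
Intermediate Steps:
U = 957/5 (U = -91*(-2)/5 + 155 = -91*(-⅖) + 155 = 182/5 + 155 = 957/5 ≈ 191.40)
1/(n + U) = 1/(47245 + 957/5) = 1/(237182/5) = 5/237182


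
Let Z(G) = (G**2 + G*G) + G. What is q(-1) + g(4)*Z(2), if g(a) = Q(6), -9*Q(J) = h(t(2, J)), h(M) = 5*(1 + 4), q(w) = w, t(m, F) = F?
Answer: -259/9 ≈ -28.778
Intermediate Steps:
h(M) = 25 (h(M) = 5*5 = 25)
Q(J) = -25/9 (Q(J) = -1/9*25 = -25/9)
g(a) = -25/9
Z(G) = G + 2*G**2 (Z(G) = (G**2 + G**2) + G = 2*G**2 + G = G + 2*G**2)
q(-1) + g(4)*Z(2) = -1 - 50*(1 + 2*2)/9 = -1 - 50*(1 + 4)/9 = -1 - 50*5/9 = -1 - 25/9*10 = -1 - 250/9 = -259/9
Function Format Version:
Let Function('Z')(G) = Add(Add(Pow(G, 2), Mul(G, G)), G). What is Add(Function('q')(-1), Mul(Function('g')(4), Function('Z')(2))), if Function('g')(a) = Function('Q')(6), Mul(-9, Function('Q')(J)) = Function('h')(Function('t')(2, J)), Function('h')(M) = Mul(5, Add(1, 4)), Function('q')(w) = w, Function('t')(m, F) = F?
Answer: Rational(-259, 9) ≈ -28.778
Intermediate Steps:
Function('h')(M) = 25 (Function('h')(M) = Mul(5, 5) = 25)
Function('Q')(J) = Rational(-25, 9) (Function('Q')(J) = Mul(Rational(-1, 9), 25) = Rational(-25, 9))
Function('g')(a) = Rational(-25, 9)
Function('Z')(G) = Add(G, Mul(2, Pow(G, 2))) (Function('Z')(G) = Add(Add(Pow(G, 2), Pow(G, 2)), G) = Add(Mul(2, Pow(G, 2)), G) = Add(G, Mul(2, Pow(G, 2))))
Add(Function('q')(-1), Mul(Function('g')(4), Function('Z')(2))) = Add(-1, Mul(Rational(-25, 9), Mul(2, Add(1, Mul(2, 2))))) = Add(-1, Mul(Rational(-25, 9), Mul(2, Add(1, 4)))) = Add(-1, Mul(Rational(-25, 9), Mul(2, 5))) = Add(-1, Mul(Rational(-25, 9), 10)) = Add(-1, Rational(-250, 9)) = Rational(-259, 9)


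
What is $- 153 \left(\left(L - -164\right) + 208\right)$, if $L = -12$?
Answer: $-55080$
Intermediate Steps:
$- 153 \left(\left(L - -164\right) + 208\right) = - 153 \left(\left(-12 - -164\right) + 208\right) = - 153 \left(\left(-12 + 164\right) + 208\right) = - 153 \left(152 + 208\right) = \left(-153\right) 360 = -55080$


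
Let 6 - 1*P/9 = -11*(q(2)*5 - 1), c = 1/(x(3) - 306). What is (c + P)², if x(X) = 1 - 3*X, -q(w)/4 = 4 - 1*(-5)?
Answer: 31467735571321/98596 ≈ 3.1916e+8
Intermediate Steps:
q(w) = -36 (q(w) = -4*(4 - 1*(-5)) = -4*(4 + 5) = -4*9 = -36)
c = -1/314 (c = 1/((1 - 3*3) - 306) = 1/((1 - 9) - 306) = 1/(-8 - 306) = 1/(-314) = -1/314 ≈ -0.0031847)
P = -17865 (P = 54 - (-99)*(-36*5 - 1) = 54 - (-99)*(-180 - 1) = 54 - (-99)*(-181) = 54 - 9*1991 = 54 - 17919 = -17865)
(c + P)² = (-1/314 - 17865)² = (-5609611/314)² = 31467735571321/98596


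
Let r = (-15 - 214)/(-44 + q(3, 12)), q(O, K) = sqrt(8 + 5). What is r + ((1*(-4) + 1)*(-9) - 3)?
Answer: 56228/1923 + 229*sqrt(13)/1923 ≈ 29.669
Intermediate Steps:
q(O, K) = sqrt(13)
r = -229/(-44 + sqrt(13)) (r = (-15 - 214)/(-44 + sqrt(13)) = -229/(-44 + sqrt(13)) ≈ 5.6691)
r + ((1*(-4) + 1)*(-9) - 3) = (10076/1923 + 229*sqrt(13)/1923) + ((1*(-4) + 1)*(-9) - 3) = (10076/1923 + 229*sqrt(13)/1923) + ((-4 + 1)*(-9) - 3) = (10076/1923 + 229*sqrt(13)/1923) + (-3*(-9) - 3) = (10076/1923 + 229*sqrt(13)/1923) + (27 - 3) = (10076/1923 + 229*sqrt(13)/1923) + 24 = 56228/1923 + 229*sqrt(13)/1923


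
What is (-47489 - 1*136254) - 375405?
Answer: -559148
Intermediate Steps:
(-47489 - 1*136254) - 375405 = (-47489 - 136254) - 375405 = -183743 - 375405 = -559148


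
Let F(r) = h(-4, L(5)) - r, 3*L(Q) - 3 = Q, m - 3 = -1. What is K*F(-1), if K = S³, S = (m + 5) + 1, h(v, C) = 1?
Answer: 1024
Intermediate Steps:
m = 2 (m = 3 - 1 = 2)
L(Q) = 1 + Q/3
S = 8 (S = (2 + 5) + 1 = 7 + 1 = 8)
F(r) = 1 - r
K = 512 (K = 8³ = 512)
K*F(-1) = 512*(1 - 1*(-1)) = 512*(1 + 1) = 512*2 = 1024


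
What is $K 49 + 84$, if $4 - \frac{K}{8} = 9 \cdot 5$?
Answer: $-15988$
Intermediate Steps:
$K = -328$ ($K = 32 - 8 \cdot 9 \cdot 5 = 32 - 360 = -328$)
$K 49 + 84 = \left(-328\right) 49 + 84 = -16072 + 84 = -15988$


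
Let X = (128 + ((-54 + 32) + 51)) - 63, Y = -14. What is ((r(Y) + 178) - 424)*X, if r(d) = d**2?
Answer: -4700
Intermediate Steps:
X = 94 (X = (128 + (-22 + 51)) - 63 = (128 + 29) - 63 = 157 - 63 = 94)
((r(Y) + 178) - 424)*X = (((-14)**2 + 178) - 424)*94 = ((196 + 178) - 424)*94 = (374 - 424)*94 = -50*94 = -4700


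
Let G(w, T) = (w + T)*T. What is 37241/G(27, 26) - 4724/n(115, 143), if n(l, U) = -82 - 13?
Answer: 10047567/130910 ≈ 76.752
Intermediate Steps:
G(w, T) = T*(T + w) (G(w, T) = (T + w)*T = T*(T + w))
n(l, U) = -95
37241/G(27, 26) - 4724/n(115, 143) = 37241/((26*(26 + 27))) - 4724/(-95) = 37241/((26*53)) - 4724*(-1/95) = 37241/1378 + 4724/95 = 10047567/130910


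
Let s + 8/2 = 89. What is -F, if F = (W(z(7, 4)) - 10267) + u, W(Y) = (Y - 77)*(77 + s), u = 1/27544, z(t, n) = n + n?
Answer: 590681079/27544 ≈ 21445.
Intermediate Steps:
s = 85 (s = -4 + 89 = 85)
z(t, n) = 2*n
u = 1/27544 ≈ 3.6306e-5
W(Y) = -12474 + 162*Y (W(Y) = (Y - 77)*(77 + 85) = (-77 + Y)*162 = -12474 + 162*Y)
F = -590681079/27544 (F = ((-12474 + 162*(2*4)) - 10267) + 1/27544 = ((-12474 + 162*8) - 10267) + 1/27544 = ((-12474 + 1296) - 10267) + 1/27544 = (-11178 - 10267) + 1/27544 = -21445 + 1/27544 = -590681079/27544 ≈ -21445.)
-F = -1*(-590681079/27544) = 590681079/27544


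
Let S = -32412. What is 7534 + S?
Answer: -24878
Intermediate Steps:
7534 + S = 7534 - 32412 = -24878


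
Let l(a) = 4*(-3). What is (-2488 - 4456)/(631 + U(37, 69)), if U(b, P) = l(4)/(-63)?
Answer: -145824/13255 ≈ -11.001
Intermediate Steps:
l(a) = -12
U(b, P) = 4/21 (U(b, P) = -12/(-63) = -12*(-1/63) = 4/21)
(-2488 - 4456)/(631 + U(37, 69)) = (-2488 - 4456)/(631 + 4/21) = -6944/13255/21 = -6944*21/13255 = -145824/13255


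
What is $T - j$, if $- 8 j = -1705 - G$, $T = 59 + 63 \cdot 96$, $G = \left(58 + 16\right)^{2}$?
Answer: $\frac{41675}{8} \approx 5209.4$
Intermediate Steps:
$G = 5476$ ($G = 74^{2} = 5476$)
$T = 6107$ ($T = 59 + 6048 = 6107$)
$j = \frac{7181}{8}$ ($j = - \frac{-1705 - 5476}{8} = \left(- \frac{1}{8}\right) \left(-7181\right) = \frac{7181}{8} \approx 897.63$)
$T - j = 6107 - \frac{7181}{8} = \frac{41675}{8}$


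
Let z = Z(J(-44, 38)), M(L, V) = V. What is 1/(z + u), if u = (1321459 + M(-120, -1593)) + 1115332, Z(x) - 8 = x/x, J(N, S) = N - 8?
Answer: 1/2435207 ≈ 4.1064e-7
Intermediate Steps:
J(N, S) = -8 + N
Z(x) = 9 (Z(x) = 8 + x/x = 8 + 1 = 9)
z = 9
u = 2435198 (u = (1321459 - 1593) + 1115332 = 1319866 + 1115332 = 2435198)
1/(z + u) = 1/(9 + 2435198) = 1/2435207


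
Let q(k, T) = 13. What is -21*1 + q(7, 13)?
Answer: -8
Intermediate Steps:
-21*1 + q(7, 13) = -21*1 + 13 = -21 + 13 = -8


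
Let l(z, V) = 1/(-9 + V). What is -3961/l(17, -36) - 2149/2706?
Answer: 482328821/2706 ≈ 1.7824e+5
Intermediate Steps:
-3961/l(17, -36) - 2149/2706 = -3961/(1/(-9 - 36)) - 2149/2706 = -3961/(1/(-45)) - 2149*1/2706 = -3961/(-1/45) - 2149/2706 = -3961*(-45) - 2149/2706 = 178245 - 2149/2706 = 482328821/2706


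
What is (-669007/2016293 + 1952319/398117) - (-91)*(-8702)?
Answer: -635656260937085194/802720520281 ≈ -7.9188e+5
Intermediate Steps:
(-669007/2016293 + 1952319/398117) - (-91)*(-8702) = (-669007*1/2016293 + 1952319*(1/398117)) - 1*791882 = (-669007/2016293 + 1952319/398117) - 791882 = 3670104073648/802720520281 - 791882 = -635656260937085194/802720520281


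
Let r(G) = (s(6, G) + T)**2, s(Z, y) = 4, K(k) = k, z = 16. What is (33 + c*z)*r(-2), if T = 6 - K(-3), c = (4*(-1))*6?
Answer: -59319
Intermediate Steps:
c = -24 (c = -4*6 = -24)
T = 9 (T = 6 - 1*(-3) = 6 + 3 = 9)
r(G) = 169 (r(G) = (4 + 9)**2 = 13**2 = 169)
(33 + c*z)*r(-2) = (33 - 24*16)*169 = (33 - 384)*169 = -351*169 = -59319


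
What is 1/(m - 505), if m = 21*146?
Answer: 1/2561 ≈ 0.00039047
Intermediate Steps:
m = 3066
1/(m - 505) = 1/(3066 - 505) = 1/2561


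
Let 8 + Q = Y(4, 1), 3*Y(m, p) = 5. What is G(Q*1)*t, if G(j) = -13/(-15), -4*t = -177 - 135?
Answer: 338/5 ≈ 67.600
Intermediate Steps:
Y(m, p) = 5/3 (Y(m, p) = (⅓)*5 = 5/3)
Q = -19/3 (Q = -8 + 5/3 = -19/3 ≈ -6.3333)
t = 78 (t = -(-177 - 135)/4 = -¼*(-312) = 78)
G(j) = 13/15 (G(j) = -13*(-1/15) = 13/15)
G(Q*1)*t = (13/15)*78 = 338/5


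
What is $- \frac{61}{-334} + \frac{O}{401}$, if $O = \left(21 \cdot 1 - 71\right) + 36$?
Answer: $\frac{19785}{133934} \approx 0.14772$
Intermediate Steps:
$O = -14$ ($O = \left(21 - 71\right) + 36 = -50 + 36 = -14$)
$- \frac{61}{-334} + \frac{O}{401} = - \frac{61}{-334} - \frac{14}{401} = \left(-61\right) \left(- \frac{1}{334}\right) - \frac{14}{401} = \frac{61}{334} - \frac{14}{401} = \frac{19785}{133934}$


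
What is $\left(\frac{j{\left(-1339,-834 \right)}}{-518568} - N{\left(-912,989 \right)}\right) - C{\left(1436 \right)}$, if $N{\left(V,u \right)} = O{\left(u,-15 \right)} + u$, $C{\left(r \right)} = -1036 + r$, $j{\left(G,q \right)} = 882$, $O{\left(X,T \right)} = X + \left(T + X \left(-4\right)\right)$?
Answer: $\frac{137679657}{86428} \approx 1593.0$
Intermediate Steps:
$O{\left(X,T \right)} = T - 3 X$ ($O{\left(X,T \right)} = X + \left(T - 4 X\right) = T - 3 X$)
$N{\left(V,u \right)} = -15 - 2 u$ ($N{\left(V,u \right)} = \left(-15 - 3 u\right) + u = -15 - 2 u$)
$\left(\frac{j{\left(-1339,-834 \right)}}{-518568} - N{\left(-912,989 \right)}\right) - C{\left(1436 \right)} = \left(\frac{882}{-518568} - \left(-15 - 1978\right)\right) - \left(-1036 + 1436\right) = \left(882 \left(- \frac{1}{518568}\right) - \left(-15 - 1978\right)\right) - 400 = \left(- \frac{147}{86428} - -1993\right) - 400 = \left(- \frac{147}{86428} + 1993\right) - 400 = \frac{172250857}{86428} - 400 = \frac{137679657}{86428}$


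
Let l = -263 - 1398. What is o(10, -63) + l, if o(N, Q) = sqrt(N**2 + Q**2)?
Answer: -1661 + sqrt(4069) ≈ -1597.2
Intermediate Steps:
l = -1661
o(10, -63) + l = sqrt(10**2 + (-63)**2) - 1661 = sqrt(100 + 3969) - 1661 = sqrt(4069) - 1661 = -1661 + sqrt(4069)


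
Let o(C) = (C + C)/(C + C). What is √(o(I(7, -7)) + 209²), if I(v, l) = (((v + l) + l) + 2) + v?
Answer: √43682 ≈ 209.00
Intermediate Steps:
I(v, l) = 2 + 2*l + 2*v (I(v, l) = (((l + v) + l) + 2) + v = ((v + 2*l) + 2) + v = (2 + v + 2*l) + v = 2 + 2*l + 2*v)
o(C) = 1 (o(C) = (2*C)/((2*C)) = (2*C)*(1/(2*C)) = 1)
√(o(I(7, -7)) + 209²) = √(1 + 209²) = √(1 + 43681) = √43682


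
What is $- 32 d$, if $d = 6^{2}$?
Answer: $-1152$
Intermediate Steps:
$d = 36$
$- 32 d = \left(-32\right) 36 = -1152$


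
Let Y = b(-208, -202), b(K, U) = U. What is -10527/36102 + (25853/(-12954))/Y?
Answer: -403223335/1431339276 ≈ -0.28171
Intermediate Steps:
Y = -202
-10527/36102 + (25853/(-12954))/Y = -10527/36102 + (25853/(-12954))/(-202) = -10527*1/36102 + (25853*(-1/12954))*(-1/202) = -319/1094 - 25853/12954*(-1/202) = -319/1094 + 25853/2616708 = -403223335/1431339276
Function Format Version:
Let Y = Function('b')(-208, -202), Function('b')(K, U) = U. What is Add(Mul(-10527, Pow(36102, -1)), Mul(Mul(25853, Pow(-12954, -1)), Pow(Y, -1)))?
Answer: Rational(-403223335, 1431339276) ≈ -0.28171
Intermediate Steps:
Y = -202
Add(Mul(-10527, Pow(36102, -1)), Mul(Mul(25853, Pow(-12954, -1)), Pow(Y, -1))) = Add(Mul(-10527, Pow(36102, -1)), Mul(Mul(25853, Pow(-12954, -1)), Pow(-202, -1))) = Add(Mul(-10527, Rational(1, 36102)), Mul(Mul(25853, Rational(-1, 12954)), Rational(-1, 202))) = Add(Rational(-319, 1094), Mul(Rational(-25853, 12954), Rational(-1, 202))) = Add(Rational(-319, 1094), Rational(25853, 2616708)) = Rational(-403223335, 1431339276)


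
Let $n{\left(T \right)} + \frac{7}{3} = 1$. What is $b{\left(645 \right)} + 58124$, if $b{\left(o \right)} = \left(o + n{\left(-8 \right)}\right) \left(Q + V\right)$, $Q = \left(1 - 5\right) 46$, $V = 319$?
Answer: $145019$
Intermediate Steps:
$n{\left(T \right)} = - \frac{4}{3}$ ($n{\left(T \right)} = - \frac{7}{3} + 1 = - \frac{4}{3}$)
$Q = -184$ ($Q = \left(1 - 5\right) 46 = \left(-4\right) 46 = -184$)
$b{\left(o \right)} = -180 + 135 o$ ($b{\left(o \right)} = \left(o - \frac{4}{3}\right) \left(-184 + 319\right) = \left(- \frac{4}{3} + o\right) 135 = -180 + 135 o$)
$b{\left(645 \right)} + 58124 = \left(-180 + 135 \cdot 645\right) + 58124 = \left(-180 + 87075\right) + 58124 = 86895 + 58124 = 145019$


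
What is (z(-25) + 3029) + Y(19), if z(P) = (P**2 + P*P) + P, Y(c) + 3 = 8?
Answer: 4259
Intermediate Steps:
Y(c) = 5 (Y(c) = -3 + 8 = 5)
z(P) = P + 2*P**2 (z(P) = (P**2 + P**2) + P = 2*P**2 + P = P + 2*P**2)
(z(-25) + 3029) + Y(19) = (-25*(1 + 2*(-25)) + 3029) + 5 = (-25*(1 - 50) + 3029) + 5 = (-25*(-49) + 3029) + 5 = (1225 + 3029) + 5 = 4254 + 5 = 4259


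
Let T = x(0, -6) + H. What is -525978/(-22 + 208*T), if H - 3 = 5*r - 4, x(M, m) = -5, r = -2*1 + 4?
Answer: -29221/45 ≈ -649.36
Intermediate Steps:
r = 2 (r = -2 + 4 = 2)
H = 9 (H = 3 + (5*2 - 4) = 3 + (10 - 4) = 3 + 6 = 9)
T = 4 (T = -5 + 9 = 4)
-525978/(-22 + 208*T) = -525978/(-22 + 208*4) = -525978/(-22 + 832) = -525978/810 = -525978*1/810 = -29221/45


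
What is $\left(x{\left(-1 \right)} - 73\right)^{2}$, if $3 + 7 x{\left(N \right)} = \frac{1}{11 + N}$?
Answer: $\frac{26409321}{4900} \approx 5389.7$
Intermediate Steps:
$x{\left(N \right)} = - \frac{3}{7} + \frac{1}{7 \left(11 + N\right)}$
$\left(x{\left(-1 \right)} - 73\right)^{2} = \left(\frac{-32 - -3}{7 \left(11 - 1\right)} - 73\right)^{2} = \left(\frac{-32 + 3}{7 \cdot 10} - 73\right)^{2} = \left(\frac{1}{7} \cdot \frac{1}{10} \left(-29\right) - 73\right)^{2} = \left(- \frac{29}{70} - 73\right)^{2} = \left(- \frac{5139}{70}\right)^{2} = \frac{26409321}{4900}$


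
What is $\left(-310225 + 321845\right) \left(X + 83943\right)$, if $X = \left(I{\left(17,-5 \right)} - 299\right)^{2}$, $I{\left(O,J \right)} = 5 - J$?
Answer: $1945931680$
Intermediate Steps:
$X = 83521$ ($X = \left(\left(5 - -5\right) - 299\right)^{2} = \left(\left(5 + 5\right) - 299\right)^{2} = \left(10 - 299\right)^{2} = \left(-289\right)^{2} = 83521$)
$\left(-310225 + 321845\right) \left(X + 83943\right) = \left(-310225 + 321845\right) \left(83521 + 83943\right) = 11620 \cdot 167464 = 1945931680$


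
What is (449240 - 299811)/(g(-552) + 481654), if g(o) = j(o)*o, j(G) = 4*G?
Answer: 149429/1700470 ≈ 0.087875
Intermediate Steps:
g(o) = 4*o² (g(o) = (4*o)*o = 4*o²)
(449240 - 299811)/(g(-552) + 481654) = (449240 - 299811)/(4*(-552)² + 481654) = 149429/(4*304704 + 481654) = 149429/(1218816 + 481654) = 149429/1700470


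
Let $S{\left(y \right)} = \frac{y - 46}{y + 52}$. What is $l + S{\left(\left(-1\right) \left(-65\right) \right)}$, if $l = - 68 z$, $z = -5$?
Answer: $\frac{39799}{117} \approx 340.16$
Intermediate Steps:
$l = 340$ ($l = \left(-68\right) \left(-5\right) = 340$)
$S{\left(y \right)} = \frac{-46 + y}{52 + y}$
$l + S{\left(\left(-1\right) \left(-65\right) \right)} = 340 + \frac{-46 - -65}{52 - -65} = 340 + \frac{-46 + 65}{52 + 65} = 340 + \frac{1}{117} \cdot 19 = 340 + \frac{19}{117} = \frac{39799}{117}$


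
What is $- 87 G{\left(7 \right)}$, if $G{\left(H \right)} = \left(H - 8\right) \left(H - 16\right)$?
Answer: $-783$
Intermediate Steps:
$G{\left(H \right)} = \left(-16 + H\right) \left(-8 + H\right)$ ($G{\left(H \right)} = \left(-8 + H\right) \left(-16 + H\right) = \left(-16 + H\right) \left(-8 + H\right)$)
$- 87 G{\left(7 \right)} = - 87 \left(128 + 7^{2} - 168\right) = - 87 \left(128 + 49 - 168\right) = \left(-87\right) 9 = -783$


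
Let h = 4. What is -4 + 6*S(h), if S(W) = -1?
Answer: -10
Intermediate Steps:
-4 + 6*S(h) = -4 + 6*(-1) = -4 - 6 = -10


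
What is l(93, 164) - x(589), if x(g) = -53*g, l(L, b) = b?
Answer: 31381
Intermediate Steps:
l(93, 164) - x(589) = 164 - (-53)*589 = 164 - 1*(-31217) = 164 + 31217 = 31381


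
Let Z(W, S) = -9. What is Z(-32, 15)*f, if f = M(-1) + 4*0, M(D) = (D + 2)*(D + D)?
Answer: 18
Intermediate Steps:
M(D) = 2*D*(2 + D) (M(D) = (2 + D)*(2*D) = 2*D*(2 + D))
f = -2 (f = 2*(-1)*(2 - 1) + 4*0 = 2*(-1)*1 + 0 = -2 + 0 = -2)
Z(-32, 15)*f = -9*(-2) = 18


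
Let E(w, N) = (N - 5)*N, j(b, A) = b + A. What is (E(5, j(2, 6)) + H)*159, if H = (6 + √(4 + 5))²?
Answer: 16695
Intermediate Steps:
j(b, A) = A + b
H = 81 (H = (6 + √9)² = (6 + 3)² = 9² = 81)
E(w, N) = N*(-5 + N) (E(w, N) = (-5 + N)*N = N*(-5 + N))
(E(5, j(2, 6)) + H)*159 = ((6 + 2)*(-5 + (6 + 2)) + 81)*159 = (8*(-5 + 8) + 81)*159 = (8*3 + 81)*159 = (24 + 81)*159 = 105*159 = 16695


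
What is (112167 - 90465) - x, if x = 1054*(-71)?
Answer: 96536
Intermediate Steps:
x = -74834
(112167 - 90465) - x = (112167 - 90465) - 1*(-74834) = 21702 + 74834 = 96536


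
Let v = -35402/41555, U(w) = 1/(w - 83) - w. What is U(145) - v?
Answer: -371342971/2576410 ≈ -144.13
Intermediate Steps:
U(w) = 1/(-83 + w) - w
v = -35402/41555 (v = -35402*1/41555 = -35402/41555 ≈ -0.85193)
U(145) - v = (1 - 1*145² + 83*145)/(-83 + 145) - 1*(-35402/41555) = (1 - 1*21025 + 12035)/62 + 35402/41555 = (1 - 21025 + 12035)/62 + 35402/41555 = (1/62)*(-8989) + 35402/41555 = -8989/62 + 35402/41555 = -371342971/2576410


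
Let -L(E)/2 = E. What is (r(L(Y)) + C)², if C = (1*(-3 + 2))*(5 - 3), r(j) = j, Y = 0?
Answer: 4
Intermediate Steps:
L(E) = -2*E
C = -2 (C = (1*(-1))*2 = -1*2 = -2)
(r(L(Y)) + C)² = (-2*0 - 2)² = (0 - 2)² = (-2)² = 4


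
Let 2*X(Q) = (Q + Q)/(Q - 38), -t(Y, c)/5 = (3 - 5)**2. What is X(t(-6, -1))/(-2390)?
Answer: -1/6931 ≈ -0.00014428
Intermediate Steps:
t(Y, c) = -20 (t(Y, c) = -5*(3 - 5)**2 = -5*(-2)**2 = -5*4 = -20)
X(Q) = Q/(-38 + Q) (X(Q) = ((Q + Q)/(Q - 38))/2 = ((2*Q)/(-38 + Q))/2 = (2*Q/(-38 + Q))/2 = Q/(-38 + Q))
X(t(-6, -1))/(-2390) = -20/(-38 - 20)/(-2390) = -20/(-58)*(-1/2390) = -20*(-1/58)*(-1/2390) = (10/29)*(-1/2390) = -1/6931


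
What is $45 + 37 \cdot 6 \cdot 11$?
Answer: $2487$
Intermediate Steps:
$45 + 37 \cdot 6 \cdot 11 = 45 + 37 \cdot 66 = 45 + 2442 = 2487$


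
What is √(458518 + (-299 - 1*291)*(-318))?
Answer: √646138 ≈ 803.83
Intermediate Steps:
√(458518 + (-299 - 1*291)*(-318)) = √(458518 + (-299 - 291)*(-318)) = √(458518 - 590*(-318)) = √(458518 + 187620) = √646138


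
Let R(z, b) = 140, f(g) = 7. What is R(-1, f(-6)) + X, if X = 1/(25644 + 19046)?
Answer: 6256601/44690 ≈ 140.00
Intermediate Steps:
X = 1/44690 ≈ 2.2376e-5
R(-1, f(-6)) + X = 140 + 1/44690 = 6256601/44690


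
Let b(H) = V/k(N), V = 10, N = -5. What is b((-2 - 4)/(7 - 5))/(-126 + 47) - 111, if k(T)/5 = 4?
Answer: -17539/158 ≈ -111.01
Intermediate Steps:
k(T) = 20 (k(T) = 5*4 = 20)
b(H) = 1/2 (b(H) = 10/20 = 10*(1/20) = 1/2)
b((-2 - 4)/(7 - 5))/(-126 + 47) - 111 = (1/2)/(-126 + 47) - 111 = (1/2)/(-79) - 111 = -1/79*1/2 - 111 = -1/158 - 111 = -17539/158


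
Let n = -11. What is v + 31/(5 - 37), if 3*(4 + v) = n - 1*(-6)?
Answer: -637/96 ≈ -6.6354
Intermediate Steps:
v = -17/3 (v = -4 + (-11 - 1*(-6))/3 = -4 + (-11 + 6)/3 = -4 + (⅓)*(-5) = -4 - 5/3 = -17/3 ≈ -5.6667)
v + 31/(5 - 37) = -17/3 + 31/(5 - 37) = -17/3 + 31/(-32) = -17/3 - 1/32*31 = -17/3 - 31/32 = -637/96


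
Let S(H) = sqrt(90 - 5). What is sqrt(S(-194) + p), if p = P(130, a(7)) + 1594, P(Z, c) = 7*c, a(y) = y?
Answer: sqrt(1643 + sqrt(85)) ≈ 40.648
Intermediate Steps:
S(H) = sqrt(85)
p = 1643 (p = 7*7 + 1594 = 49 + 1594 = 1643)
sqrt(S(-194) + p) = sqrt(sqrt(85) + 1643) = sqrt(1643 + sqrt(85))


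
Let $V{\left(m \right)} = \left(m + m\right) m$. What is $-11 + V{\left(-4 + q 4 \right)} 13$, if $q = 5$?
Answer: $6645$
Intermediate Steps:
$V{\left(m \right)} = 2 m^{2}$ ($V{\left(m \right)} = 2 m m = 2 m^{2}$)
$-11 + V{\left(-4 + q 4 \right)} 13 = -11 + 2 \left(-4 + 5 \cdot 4\right)^{2} \cdot 13 = -11 + 2 \left(-4 + 20\right)^{2} \cdot 13 = -11 + 2 \cdot 16^{2} \cdot 13 = -11 + 2 \cdot 256 \cdot 13 = -11 + 512 \cdot 13 = -11 + 6656 = 6645$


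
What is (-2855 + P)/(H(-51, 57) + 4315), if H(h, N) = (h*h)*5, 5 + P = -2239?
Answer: -5099/17320 ≈ -0.29440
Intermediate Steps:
P = -2244 (P = -5 - 2239 = -2244)
H(h, N) = 5*h² (H(h, N) = h²*5 = 5*h²)
(-2855 + P)/(H(-51, 57) + 4315) = (-2855 - 2244)/(5*(-51)² + 4315) = -5099/(5*2601 + 4315) = -5099/(13005 + 4315) = -5099/17320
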